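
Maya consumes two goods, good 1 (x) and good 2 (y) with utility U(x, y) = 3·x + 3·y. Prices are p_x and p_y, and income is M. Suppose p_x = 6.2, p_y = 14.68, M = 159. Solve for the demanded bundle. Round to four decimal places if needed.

Numerically: x* = 25.6452, y* = 0.

x* = 25.6452, y* = 0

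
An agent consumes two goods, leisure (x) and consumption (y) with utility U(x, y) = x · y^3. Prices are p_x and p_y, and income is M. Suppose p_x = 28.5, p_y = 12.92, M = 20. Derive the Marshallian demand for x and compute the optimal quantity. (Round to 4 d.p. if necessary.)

x* = 0.1754

Tangency: MRS = (1/3)·y/x = p_x/p_y.
Rearranging, p_y·y = 3·p_x·x. Substituting into the budget gives p_x·x·(1 + 3) = M.
Demand: x*(p_x,p_y,M) = 0.25·M/p_x and y* = 0.75·M/p_y.
At p_x=28.5, p_y=12.92, M=20: x* = 0.25·20/28.5 = 0.1754.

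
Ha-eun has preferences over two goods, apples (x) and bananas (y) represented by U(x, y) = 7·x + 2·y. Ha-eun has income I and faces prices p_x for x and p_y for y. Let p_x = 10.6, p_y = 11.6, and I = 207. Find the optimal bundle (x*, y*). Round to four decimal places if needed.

Linear utility — the consumer picks whichever good has higher MU/price: 7/10.6 = 0.6604 vs 2/11.6 = 0.1724.
x gives more utility per dollar, so spend all income on x: x* = I/p_x, y* = 0.
Numerically: x* = 19.5283, y* = 0.

x* = 19.5283, y* = 0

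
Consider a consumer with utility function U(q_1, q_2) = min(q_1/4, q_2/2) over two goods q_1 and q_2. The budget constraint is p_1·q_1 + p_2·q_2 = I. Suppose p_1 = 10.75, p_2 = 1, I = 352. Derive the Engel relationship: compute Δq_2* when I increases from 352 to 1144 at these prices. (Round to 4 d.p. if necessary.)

Δq_2* = 35.2

Here 4·10.75 + 2·1 = 45, giving q_2* = 15.6444.
At I' = 1144: q_2* = 50.8444. Change: 50.8444 − 15.6444 = 35.2.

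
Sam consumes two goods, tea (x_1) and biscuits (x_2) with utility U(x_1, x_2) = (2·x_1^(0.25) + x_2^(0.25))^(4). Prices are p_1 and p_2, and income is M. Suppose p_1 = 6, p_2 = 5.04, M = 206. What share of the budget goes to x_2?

With the ratio pinned down, the budget gives x_1* = M/(p_1 + p_2·(x_2/x_1)) and x_2* = (x_2/x_1)·x_1*.
Numerically x_2/x_1 = 0.500712, so x_1* = 206/(6 + 5.04·0.500712) = 24.1682 and x_2* = 0.500712·24.1682 = 12.1013.
Expenditure on x_2: 5.04·12.1013 = 60.9906; share = 0.2961.

share on x_2 = 0.2961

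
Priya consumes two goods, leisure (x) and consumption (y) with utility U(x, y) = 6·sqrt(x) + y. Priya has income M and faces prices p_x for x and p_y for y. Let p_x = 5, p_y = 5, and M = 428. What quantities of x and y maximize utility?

Thus x* = (3·p_y/p_x)² — independent of M — with the rest of income spent on y.
Plugging in: x* = (3·5/5)² = 9, y* = 76.6.

x* = 9, y* = 76.6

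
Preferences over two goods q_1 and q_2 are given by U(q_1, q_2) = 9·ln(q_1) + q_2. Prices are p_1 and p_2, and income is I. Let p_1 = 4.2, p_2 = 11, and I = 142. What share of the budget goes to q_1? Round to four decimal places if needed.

share on q_1 = 0.6972

MU_q_1 = 9/q_1, MU_q_2 = 1. Tangency: 9/q_1 = p_1/p_2.
So q_1*(p_1,p_2) = 9·p_2/p_1, independent of income; and q_2* = (I − 9·p_2)/p_2.
At the given prices: q_1* = 9·11/4.2 = 23.5714, and q_2* = 3.9091.
Expenditure on q_1: 4.2·23.5714 = 99; share = 0.6972.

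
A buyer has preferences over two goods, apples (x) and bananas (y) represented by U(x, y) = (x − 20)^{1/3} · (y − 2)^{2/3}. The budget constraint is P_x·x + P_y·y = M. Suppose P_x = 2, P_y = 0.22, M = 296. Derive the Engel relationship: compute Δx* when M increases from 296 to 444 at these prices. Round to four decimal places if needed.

Δx* = 24.6667

This is Cobb-Douglas in (x−20, y−2): tangency gives 1/3·P_y·(y−2) = 2/3·P_x·(x−20).
Substituting into the budget: x* = 20 + 1/3·(M − 20·P_x − 2·P_y)/P_x, and y* = 2 + 2/3·(…)/P_y.
Discretionary income = 296 − 20·2 − 2·0.22 = 255.56; x* = 20 + 1/3·255.56/2 = 62.5933.
At M' = 444: x* = 87.26. Change: 87.26 − 62.5933 = 24.6667.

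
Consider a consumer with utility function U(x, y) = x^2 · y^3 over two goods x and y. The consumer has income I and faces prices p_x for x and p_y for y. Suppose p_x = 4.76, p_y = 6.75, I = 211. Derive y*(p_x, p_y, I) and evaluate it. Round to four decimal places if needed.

Tangency: MRS = (2/3)·y/x = p_x/p_y.
Rearranging, p_y·y = (3/2)·p_x·x. Substituting into the budget gives p_x·x·(1 + (3/2)) = I.
Demand: x*(p_x,p_y,I) = 0.4·I/p_x and y* = 0.6·I/p_y.
At p_x=4.76, p_y=6.75, I=211: y* = 0.6·211/6.75 = 18.7556.

y* = 18.7556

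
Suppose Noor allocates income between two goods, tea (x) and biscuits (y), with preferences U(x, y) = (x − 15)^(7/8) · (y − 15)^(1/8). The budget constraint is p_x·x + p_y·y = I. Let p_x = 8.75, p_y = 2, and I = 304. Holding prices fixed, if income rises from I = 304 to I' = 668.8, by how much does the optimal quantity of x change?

Let x' = x−15, y' = y−15. MRS = 7·y'/x' = p_x/p_y.
After buying the subsistence bundle (15, 15), a share 0.875 of the remaining income goes to x: x* = 15 + 0.875·(I − 15p_x − 15p_y)/p_x.
Discretionary income = 304 − 15·8.75 − 15·2 = 142.75; x* = 15 + 0.875·142.75/8.75 = 29.275.
At I' = 668.8: x* = 65.755. Change: 65.755 − 29.275 = 36.48.

Δx* = 36.48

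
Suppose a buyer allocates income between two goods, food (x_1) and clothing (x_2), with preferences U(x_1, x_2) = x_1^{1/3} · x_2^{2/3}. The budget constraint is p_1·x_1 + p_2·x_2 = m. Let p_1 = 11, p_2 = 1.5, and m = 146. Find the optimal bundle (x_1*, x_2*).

x_1* = 4.4242, x_2* = 64.8889

At p_1=11, p_2=1.5, m=146: x_1* = 1/3·146/11 = 4.4242, x_2* = 64.8889.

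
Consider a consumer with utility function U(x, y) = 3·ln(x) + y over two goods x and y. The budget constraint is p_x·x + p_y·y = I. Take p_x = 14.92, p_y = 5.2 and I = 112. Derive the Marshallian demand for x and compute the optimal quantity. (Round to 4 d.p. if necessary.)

x* = 1.0456

Set MRS = p_x/p_y: (3/x)/1 = p_x/p_y.
So x*(p_x,p_y) = 3·p_y/p_x, independent of income; and y* = (I − 3·p_y)/p_y.
At the given prices: x* = 3·5.2/14.92 = 1.0456.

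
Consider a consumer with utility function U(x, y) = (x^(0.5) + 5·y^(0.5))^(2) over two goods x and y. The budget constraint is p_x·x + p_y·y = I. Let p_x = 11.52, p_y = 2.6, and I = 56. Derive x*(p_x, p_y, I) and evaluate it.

MRS = MU_x/MU_y = (1/5)·(y/x)^(0.5). Set equal to p_x/p_y.
Hence y/x = (5·p_x/p_y)^(1/(0.5)), i.e. raised to the 2 power.
With the ratio pinned down, the budget gives x* = I/(p_x + p_y·(y/x)) and y* = (y/x)·x*.
Numerically y/x = 490.792899, so x* = 56/(11.52 + 2.6·490.792899) = 0.0435.

x* = 0.0435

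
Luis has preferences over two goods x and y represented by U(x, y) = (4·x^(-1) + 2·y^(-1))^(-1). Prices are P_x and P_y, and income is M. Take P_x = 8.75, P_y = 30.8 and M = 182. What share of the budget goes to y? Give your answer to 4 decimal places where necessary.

With the ratio pinned down, the budget gives x* = M/(P_x + P_y·(y/x)) and y* = (y/x)·x*.
Numerically y/x = 0.376889, so x* = 182/(8.75 + 30.8·0.376889) = 8.9399 and y* = 0.376889·8.9399 = 3.3693.
Expenditure on y: 30.8·3.3693 = 103.7759; share = 0.5702.

share on y = 0.5702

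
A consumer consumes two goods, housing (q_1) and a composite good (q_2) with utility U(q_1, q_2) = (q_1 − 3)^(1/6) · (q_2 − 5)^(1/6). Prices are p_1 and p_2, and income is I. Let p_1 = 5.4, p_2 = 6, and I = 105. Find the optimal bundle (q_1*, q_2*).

q_1* = 8.4444, q_2* = 9.9

MRS = (q_2−5)/(q_1−3). Tangency with p_1/p_2 gives q_2−5 = (p_1/p_2)·(q_1−3).
Substituting into the budget: q_1* = 3 + 0.5·(I − 3·p_1 − 5·p_2)/p_1, and q_2* = 5 + 0.5·(…)/p_2.
Discretionary income = 105 − 3·5.4 − 5·6 = 58.8; q_1* = 3 + 0.5·58.8/5.4 = 8.4444; q_2* = 5 + 0.5·58.8/6 = 9.9.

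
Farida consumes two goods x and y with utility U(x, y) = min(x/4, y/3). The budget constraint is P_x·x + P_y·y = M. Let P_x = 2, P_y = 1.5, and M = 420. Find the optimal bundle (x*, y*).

x* = 134.4, y* = 100.8

Leontief preferences: the optimum is at the kink where x/4 = y/3, i.e. y = (3/4)·x.
Budget: P_x·x + P_y·(3/4)·x = M, so (4·P_x + 3·P_y)·x = 4·M.
Demand: x*(P_x,P_y,M) = 4·M/(4·P_x + 3·P_y), y* = 3·M/(4·P_x + 3·P_y).
Here 4·2 + 3·1.5 = 12.5, giving x* = 134.4 and y* = 100.8.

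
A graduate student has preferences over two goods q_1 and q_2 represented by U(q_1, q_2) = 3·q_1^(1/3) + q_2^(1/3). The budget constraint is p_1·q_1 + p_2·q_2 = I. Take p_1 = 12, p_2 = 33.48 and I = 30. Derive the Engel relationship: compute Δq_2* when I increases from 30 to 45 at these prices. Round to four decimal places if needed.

Δq_2* = 0.0463

MRS = MU_q_1/MU_q_2 = 3·(q_2/q_1)^(2/3). Set equal to p_1/p_2.
Hence q_2/q_1 = ((1/3)·p_1/p_2)^(1/(2/3)), i.e. raised to the 1.5 power.
Substitute q_2 = (q_2/q_1)·q_1 into the budget: q_1* = I/(p_1 + p_2·(q_2/q_1)).
Numerically q_2/q_1 = 0.041296, so q_1* = 30/(12 + 33.48·0.041296) = 2.2417 and q_2* = 0.041296·2.2417 = 0.0926.
At I' = 45: q_2* = 0.1389. Change: 0.1389 − 0.0926 = 0.0463.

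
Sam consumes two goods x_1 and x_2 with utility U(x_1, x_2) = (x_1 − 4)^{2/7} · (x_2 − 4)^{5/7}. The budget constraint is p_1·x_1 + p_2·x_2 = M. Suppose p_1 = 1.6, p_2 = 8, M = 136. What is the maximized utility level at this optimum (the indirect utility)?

MRS = (2/5)·(x_2−4)/(x_1−4). Tangency with p_1/p_2 gives x_2−4 = (5/2)·(p_1/p_2)·(x_1−4).
Substituting into the budget: x_1* = 4 + 2/7·(M − 4·p_1 − 4·p_2)/p_1, and x_2* = 4 + 5/7·(…)/p_2.
Discretionary income = 136 − 4·1.6 − 4·8 = 97.6; x_1* = 4 + 2/7·97.6/1.6 = 21.4286; x_2* = 4 + 5/7·97.6/8 = 12.7143.
Utility at the optimum: U(21.4286, 12.7143) = 10.6228.

V = 10.6228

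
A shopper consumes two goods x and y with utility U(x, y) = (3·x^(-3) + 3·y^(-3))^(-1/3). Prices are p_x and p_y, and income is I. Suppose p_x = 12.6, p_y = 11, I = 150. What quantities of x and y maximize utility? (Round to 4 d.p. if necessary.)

x* = 6.2552, y* = 6.4713

From the CES first-order condition, (y/x)^(4) = p_x/p_y.
Hence y/x = (p_x/p_y)^(1/(4)), i.e. raised to the 0.25 power.
With the ratio pinned down, the budget gives x* = I/(p_x + p_y·(y/x)) and y* = (y/x)·x*.
Numerically y/x = 1.034533, so x* = 150/(12.6 + 11·1.034533) = 6.2552 and y* = 1.034533·6.2552 = 6.4713.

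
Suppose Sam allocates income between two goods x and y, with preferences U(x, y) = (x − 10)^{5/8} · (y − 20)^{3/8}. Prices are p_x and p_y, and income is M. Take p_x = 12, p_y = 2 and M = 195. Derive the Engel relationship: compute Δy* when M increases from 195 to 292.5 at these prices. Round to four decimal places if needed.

Δy* = 18.2812

Substituting into the budget: x* = 10 + 0.625·(M − 10·p_x − 20·p_y)/p_x, and y* = 20 + 0.375·(…)/p_y.
Discretionary income = 195 − 10·12 − 20·2 = 35; y* = 20 + 0.375·35/2 = 26.5625.
At M' = 292.5: y* = 44.8438. Change: 44.8438 − 26.5625 = 18.2812.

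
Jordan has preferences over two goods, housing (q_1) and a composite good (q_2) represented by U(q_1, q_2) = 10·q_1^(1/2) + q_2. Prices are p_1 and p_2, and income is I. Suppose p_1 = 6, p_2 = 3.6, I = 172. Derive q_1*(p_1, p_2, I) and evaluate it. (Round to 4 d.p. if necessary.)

Plugging in: q_1* = (5·3.6/6)² = 9.

q_1* = 9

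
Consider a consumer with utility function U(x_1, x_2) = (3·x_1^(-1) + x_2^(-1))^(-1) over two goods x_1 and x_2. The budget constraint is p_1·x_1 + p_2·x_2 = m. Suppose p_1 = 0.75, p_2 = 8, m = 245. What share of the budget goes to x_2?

Substitute x_2 = (x_2/x_1)·x_1 into the budget: x_1* = m/(p_1 + p_2·(x_2/x_1)).
Numerically x_2/x_1 = 0.176777, so x_1* = 245/(0.75 + 8·0.176777) = 113.2051 and x_2* = 0.176777·113.2051 = 20.012.
Expenditure on x_2: 8·20.012 = 160.0962; share = 0.6535.

share on x_2 = 0.6535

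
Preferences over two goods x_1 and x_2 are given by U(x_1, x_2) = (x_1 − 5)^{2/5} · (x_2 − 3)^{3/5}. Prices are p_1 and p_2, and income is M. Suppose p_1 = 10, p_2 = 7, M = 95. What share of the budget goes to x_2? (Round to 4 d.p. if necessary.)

MRS = (2/3)·(x_2−3)/(x_1−5). Tangency with p_1/p_2 gives x_2−3 = (3/2)·(p_1/p_2)·(x_1−5).
Substituting into the budget: x_1* = 5 + 0.4·(M − 5·p_1 − 3·p_2)/p_1, and x_2* = 3 + 0.6·(…)/p_2.
Discretionary income = 95 − 5·10 − 3·7 = 24; x_1* = 5 + 0.4·24/10 = 5.96; x_2* = 3 + 0.6·24/7 = 5.0571.
Expenditure on x_2: 7·5.0571 = 35.4; share = 0.3726.

share on x_2 = 0.3726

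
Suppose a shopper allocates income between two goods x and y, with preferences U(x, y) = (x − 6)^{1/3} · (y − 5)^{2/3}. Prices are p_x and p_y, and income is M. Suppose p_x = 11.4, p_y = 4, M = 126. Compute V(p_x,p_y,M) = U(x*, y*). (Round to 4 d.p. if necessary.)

V = 3.5082

This is Cobb-Douglas in (x−6, y−5): tangency gives 1/3·p_y·(y−5) = 2/3·p_x·(x−6).
Substituting into the budget: x* = 6 + 1/3·(M − 6·p_x − 5·p_y)/p_x, and y* = 5 + 2/3·(…)/p_y.
Discretionary income = 126 − 6·11.4 − 5·4 = 37.6; x* = 6 + 1/3·37.6/11.4 = 7.0994; y* = 5 + 2/3·37.6/4 = 11.2667.
Utility at the optimum: U(7.0994, 11.2667) = 3.5082.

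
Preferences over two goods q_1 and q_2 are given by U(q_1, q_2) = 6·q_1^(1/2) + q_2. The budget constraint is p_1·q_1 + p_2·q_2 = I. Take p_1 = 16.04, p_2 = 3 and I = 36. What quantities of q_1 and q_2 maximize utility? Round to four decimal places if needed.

q_1* = 0.3148, q_2* = 10.3167

Utility is quasi-linear in q_2; the FOC for q_1 is 3/√q_1 = p_1/p_2.
Thus q_1* = (3·p_2/p_1)² — independent of I — with the rest of income spent on q_2.
Plugging in: q_1* = (3·3/16.04)² = 0.3148, q_2* = 10.3167.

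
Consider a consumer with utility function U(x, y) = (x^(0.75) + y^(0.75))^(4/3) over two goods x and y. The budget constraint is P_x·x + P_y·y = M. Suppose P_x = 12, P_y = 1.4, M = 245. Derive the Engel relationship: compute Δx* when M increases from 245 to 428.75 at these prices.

Δx* = 0.0243

MU_x ∝ x^(-0.25), MU_y ∝ y^(-0.25), so MRS = (y/x)^(0.25) = P_x/P_y.
Solve for the ratio: y/x = [P_x/P_y]^(4).
Substitute y = (y/x)·x into the budget: x* = M/(P_x + P_y·(y/x)).
Numerically y/x = 5397.750937, so x* = 245/(12 + 1.4·5397.750937) = 0.0324.
At M' = 428.75: x* = 0.0566. Change: 0.0566 − 0.0324 = 0.0243.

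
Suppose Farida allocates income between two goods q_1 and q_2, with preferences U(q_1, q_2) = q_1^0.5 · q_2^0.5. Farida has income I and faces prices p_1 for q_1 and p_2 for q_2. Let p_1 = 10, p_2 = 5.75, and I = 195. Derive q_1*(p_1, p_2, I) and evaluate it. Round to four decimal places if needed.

q_1* = 9.75

Demand: q_1*(p_1,p_2,I) = 0.5·I/p_1 and q_2* = 0.5·I/p_2.
At p_1=10, p_2=5.75, I=195: q_1* = 0.5·195/10 = 9.75.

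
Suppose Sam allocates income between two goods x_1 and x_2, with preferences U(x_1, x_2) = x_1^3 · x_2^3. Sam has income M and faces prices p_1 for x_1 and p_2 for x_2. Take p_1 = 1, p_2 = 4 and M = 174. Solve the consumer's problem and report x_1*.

The MRS is x_2/x_1. Set MRS = p_1/p_2.
So 3·p_2·x_2 = 3·p_1·x_1; combined with the budget, a share 0.5 of income goes to x_1.
Demand: x_1*(p_1,p_2,M) = 0.5·M/p_1 and x_2* = 0.5·M/p_2.
At p_1=1, p_2=4, M=174: x_1* = 0.5·174/1 = 87.

x_1* = 87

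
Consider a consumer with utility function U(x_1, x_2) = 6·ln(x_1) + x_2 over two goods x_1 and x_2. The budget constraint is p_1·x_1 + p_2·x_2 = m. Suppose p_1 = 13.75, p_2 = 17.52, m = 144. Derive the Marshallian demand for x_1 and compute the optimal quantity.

x_1* = 7.6451

MU_x_1 = 6/x_1, MU_x_2 = 1. Tangency: 6/x_1 = p_1/p_2.
So x_1*(p_1,p_2) = 6·p_2/p_1, independent of income; and x_2* = (m − 6·p_2)/p_2.
At the given prices: x_1* = 6·17.52/13.75 = 7.6451.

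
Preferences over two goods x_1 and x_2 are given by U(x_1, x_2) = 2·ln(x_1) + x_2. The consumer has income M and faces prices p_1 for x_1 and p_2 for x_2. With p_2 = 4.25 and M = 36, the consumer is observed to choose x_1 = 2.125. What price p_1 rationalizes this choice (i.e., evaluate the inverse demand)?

p_1 = 4

MU_x_1 = 2/x_1, MU_x_2 = 1. Tangency: 2/x_1 = p_1/p_2.
So x_1*(p_1,p_2) = 2·p_2/p_1, independent of income; and x_2* = (M − 2·p_2)/p_2.
Set x_1* = 2.125 in the demand function and solve for p_1: p_1 = 4.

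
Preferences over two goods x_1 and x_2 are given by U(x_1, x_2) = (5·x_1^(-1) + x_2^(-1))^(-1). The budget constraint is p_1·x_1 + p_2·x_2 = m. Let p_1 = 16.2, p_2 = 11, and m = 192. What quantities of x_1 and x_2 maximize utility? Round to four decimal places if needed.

x_1* = 8.6604, x_2* = 4.7002

MRS = MU_x_1/MU_x_2 = 5·(x_2/x_1)^(2). Set equal to p_1/p_2.
Hence x_2/x_1 = ((1/5)·p_1/p_2)^(1/(2)), i.e. raised to the 0.5 power.
With the ratio pinned down, the budget gives x_1* = m/(p_1 + p_2·(x_2/x_1)) and x_2* = (x_2/x_1)·x_1*.
Numerically x_2/x_1 = 0.54272, so x_1* = 192/(16.2 + 11·0.54272) = 8.6604 and x_2* = 0.54272·8.6604 = 4.7002.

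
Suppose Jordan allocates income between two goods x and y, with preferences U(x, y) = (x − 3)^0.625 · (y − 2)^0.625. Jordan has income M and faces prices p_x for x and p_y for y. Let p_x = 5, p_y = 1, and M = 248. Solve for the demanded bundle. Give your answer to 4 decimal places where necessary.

This is Cobb-Douglas in (x−3, y−2): tangency gives 0.625·p_y·(y−2) = 0.625·p_x·(x−3).
Substituting into the budget: x* = 3 + 0.5·(M − 3·p_x − 2·p_y)/p_x, and y* = 2 + 0.5·(…)/p_y.
Discretionary income = 248 − 3·5 − 2·1 = 231; x* = 3 + 0.5·231/5 = 26.1; y* = 2 + 0.5·231/1 = 117.5.

x* = 26.1, y* = 117.5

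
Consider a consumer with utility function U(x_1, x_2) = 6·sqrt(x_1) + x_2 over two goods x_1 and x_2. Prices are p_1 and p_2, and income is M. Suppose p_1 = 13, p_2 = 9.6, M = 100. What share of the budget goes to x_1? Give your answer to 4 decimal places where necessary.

share on x_1 = 0.638

Solve: √x_1 = 3·p_2/p_1, so x_1*(p_1,p_2) = (3·p_2/p_1)², and x_2* = (M − p_1·x_1*)/p_2.
Plugging in: x_1* = (3·9.6/13)² = 4.9079, x_2* = 3.7705.
Expenditure on x_1: 13·4.9079 = 63.8031; share = 0.638.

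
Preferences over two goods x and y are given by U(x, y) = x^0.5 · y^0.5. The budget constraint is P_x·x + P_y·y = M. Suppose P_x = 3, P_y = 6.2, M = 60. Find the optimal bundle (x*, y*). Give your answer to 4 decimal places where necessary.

x* = 10, y* = 4.8387

The MRS is y/x. Set MRS = P_x/P_y.
So 0.5·P_y·y = 0.5·P_x·x; combined with the budget, a share 0.5 of income goes to x.
Demand: x*(P_x,P_y,M) = 0.5·M/P_x and y* = 0.5·M/P_y.
At P_x=3, P_y=6.2, M=60: x* = 0.5·60/3 = 10, y* = 4.8387.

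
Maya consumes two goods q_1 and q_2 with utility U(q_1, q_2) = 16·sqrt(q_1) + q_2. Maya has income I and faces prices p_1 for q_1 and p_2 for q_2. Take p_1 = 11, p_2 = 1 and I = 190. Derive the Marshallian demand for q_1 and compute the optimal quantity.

q_1* = 0.5289

MU_q_1 = 8/√q_1, MU_q_2 = 1. Tangency: 8/√q_1 = p_1/p_2.
Thus q_1* = (8·p_2/p_1)² — independent of I — with the rest of income spent on q_2.
Plugging in: q_1* = (8·1/11)² = 0.5289.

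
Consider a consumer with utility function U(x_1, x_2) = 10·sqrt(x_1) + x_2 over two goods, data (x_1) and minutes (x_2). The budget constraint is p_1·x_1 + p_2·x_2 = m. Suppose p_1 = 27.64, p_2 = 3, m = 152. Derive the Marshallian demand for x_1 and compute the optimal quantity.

x_1* = 0.2945

Set MRS = p_1/p_2: 5·x_1^(−1/2) = p_1/p_2.
Solve: √x_1 = 5·p_2/p_1, so x_1*(p_1,p_2) = (5·p_2/p_1)², and x_2* = (m − p_1·x_1*)/p_2.
Plugging in: x_1* = (5·3/27.64)² = 0.2945.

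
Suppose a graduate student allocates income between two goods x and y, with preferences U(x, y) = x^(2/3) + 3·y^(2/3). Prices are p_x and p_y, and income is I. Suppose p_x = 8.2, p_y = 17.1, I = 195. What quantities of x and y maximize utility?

MRS = MU_x/MU_y = (1/3)·(y/x)^(1/3). Set equal to p_x/p_y.
Hence y/x = (3·p_x/p_y)^(1/(1/3)), i.e. raised to the 3 power.
With the ratio pinned down, the budget gives x* = I/(p_x + p_y·(y/x)) and y* = (y/x)·x*.
Numerically y/x = 2.977262, so x* = 195/(8.2 + 17.1·2.977262) = 3.2989 and y* = 2.977262·3.2989 = 9.8216.

x* = 3.2989, y* = 9.8216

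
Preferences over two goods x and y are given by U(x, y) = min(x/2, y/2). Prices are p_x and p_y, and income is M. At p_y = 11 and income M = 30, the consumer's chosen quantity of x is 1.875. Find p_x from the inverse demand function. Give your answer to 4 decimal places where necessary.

Leontief preferences: the optimum is at the kink where x/2 = y/2, i.e. y = x.
Budget: p_x·x + p_y·x = M, so (2·p_x + 2·p_y)·x = 2·M.
Demand: x*(p_x,p_y,M) = 2·M/(2·p_x + 2·p_y), y* = 2·M/(2·p_x + 2·p_y).
Set x* = 1.875 in the demand function and solve for p_x: p_x = 5.

p_x = 5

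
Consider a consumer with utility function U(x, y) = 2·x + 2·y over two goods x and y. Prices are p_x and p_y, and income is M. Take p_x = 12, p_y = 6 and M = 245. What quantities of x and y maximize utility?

Perfect substitutes: compare marginal utility per dollar. 2/p_x vs 2/p_y → 0.1667 vs 0.3333.
y gives more utility per dollar, so spend all income on y: y* = M/p_y, x* = 0.
Numerically: x* = 0, y* = 40.8333.

x* = 0, y* = 40.8333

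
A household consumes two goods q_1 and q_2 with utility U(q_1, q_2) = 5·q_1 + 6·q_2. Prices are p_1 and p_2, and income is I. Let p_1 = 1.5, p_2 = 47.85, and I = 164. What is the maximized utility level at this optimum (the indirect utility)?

q_1 gives more utility per dollar, so spend all income on q_1: q_1* = I/p_1, q_2* = 0.
Numerically: q_1* = 109.3333, q_2* = 0.
Utility at the optimum: U(109.3333, 0) = 546.6667.

V = 546.6667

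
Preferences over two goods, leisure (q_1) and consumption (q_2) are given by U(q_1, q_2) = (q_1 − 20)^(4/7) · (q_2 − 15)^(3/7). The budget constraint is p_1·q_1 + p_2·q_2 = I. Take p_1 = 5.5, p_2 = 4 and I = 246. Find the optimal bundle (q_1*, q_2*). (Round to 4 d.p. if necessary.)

MRS = (4/3)·(q_2−15)/(q_1−20). Tangency with p_1/p_2 gives q_2−15 = (3/4)·(p_1/p_2)·(q_1−20).
Substituting into the budget: q_1* = 20 + 4/7·(I − 20·p_1 − 15·p_2)/p_1, and q_2* = 15 + 3/7·(…)/p_2.
Discretionary income = 246 − 20·5.5 − 15·4 = 76; q_1* = 20 + 4/7·76/5.5 = 27.8961; q_2* = 15 + 3/7·76/4 = 23.1429.

q_1* = 27.8961, q_2* = 23.1429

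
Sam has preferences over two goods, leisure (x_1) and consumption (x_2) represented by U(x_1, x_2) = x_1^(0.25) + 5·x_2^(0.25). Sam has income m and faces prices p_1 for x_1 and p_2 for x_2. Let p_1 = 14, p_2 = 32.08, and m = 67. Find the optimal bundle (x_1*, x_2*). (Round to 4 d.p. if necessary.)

x_1* = 0.6394, x_2* = 1.8095

MRS = MU_x_1/MU_x_2 = (1/5)·(x_2/x_1)^(0.75). Set equal to p_1/p_2.
Hence x_2/x_1 = (5·p_1/p_2)^(1/(0.75)), i.e. raised to the 4/3 power.
With the ratio pinned down, the budget gives x_1* = m/(p_1 + p_2·(x_2/x_1)) and x_2* = (x_2/x_1)·x_1*.
Numerically x_2/x_1 = 2.830207, so x_1* = 67/(14 + 32.08·2.830207) = 0.6394 and x_2* = 2.830207·0.6394 = 1.8095.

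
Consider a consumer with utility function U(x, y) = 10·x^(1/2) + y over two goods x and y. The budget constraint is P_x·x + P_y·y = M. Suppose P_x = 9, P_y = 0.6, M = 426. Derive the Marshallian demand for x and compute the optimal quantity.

Utility is quasi-linear in y; the FOC for x is 5/√x = P_x/P_y.
Solve: √x = 5·P_y/P_x, so x*(P_x,P_y) = (5·P_y/P_x)², and y* = (M − P_x·x*)/P_y.
Plugging in: x* = (5·0.6/9)² = 0.1111.

x* = 0.1111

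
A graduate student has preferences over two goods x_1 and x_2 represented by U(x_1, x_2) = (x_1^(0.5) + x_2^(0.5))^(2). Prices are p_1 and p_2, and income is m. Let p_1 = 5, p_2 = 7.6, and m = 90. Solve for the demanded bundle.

x_1* = 10.8571, x_2* = 4.6992

MU_x_1 ∝ x_1^(-0.5), MU_x_2 ∝ x_2^(-0.5), so MRS = (x_2/x_1)^(0.5) = p_1/p_2.
Solve for the ratio: x_2/x_1 = [p_1/p_2]^(2).
With the ratio pinned down, the budget gives x_1* = m/(p_1 + p_2·(x_2/x_1)) and x_2* = (x_2/x_1)·x_1*.
Numerically x_2/x_1 = 0.432825, so x_1* = 90/(5 + 7.6·0.432825) = 10.8571 and x_2* = 0.432825·10.8571 = 4.6992.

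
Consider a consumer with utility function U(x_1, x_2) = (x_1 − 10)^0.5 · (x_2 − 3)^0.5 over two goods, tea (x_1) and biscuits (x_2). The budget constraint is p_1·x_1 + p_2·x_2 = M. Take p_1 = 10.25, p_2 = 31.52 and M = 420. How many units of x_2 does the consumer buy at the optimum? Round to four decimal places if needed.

MRS = (x_2−3)/(x_1−10). Tangency with p_1/p_2 gives x_2−3 = (p_1/p_2)·(x_1−10).
After buying the subsistence bundle (10, 3), a share 0.5 of the remaining income goes to x_1: x_1* = 10 + 0.5·(M − 10p_1 − 3p_2)/p_1.
Discretionary income = 420 − 10·10.25 − 3·31.52 = 222.94; x_2* = 3 + 0.5·222.94/31.52 = 6.5365.

x_2* = 6.5365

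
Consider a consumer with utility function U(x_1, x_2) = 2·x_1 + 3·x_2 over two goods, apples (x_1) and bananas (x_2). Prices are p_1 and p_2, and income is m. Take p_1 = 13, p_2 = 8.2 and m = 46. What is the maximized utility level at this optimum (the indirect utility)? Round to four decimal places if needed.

Perfect substitutes: compare marginal utility per dollar. 2/p_1 vs 3/p_2 → 0.1538 vs 0.3659.
x_2 gives more utility per dollar, so spend all income on x_2: x_2* = m/p_2, x_1* = 0.
Numerically: x_1* = 0, x_2* = 5.6098.
Utility at the optimum: U(0, 5.6098) = 16.8293.

V = 16.8293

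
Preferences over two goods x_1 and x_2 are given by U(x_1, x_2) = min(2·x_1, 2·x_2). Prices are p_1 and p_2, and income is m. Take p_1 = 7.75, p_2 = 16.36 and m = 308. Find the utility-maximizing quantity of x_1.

Leontief preferences: the optimum is at the kink where x_1/2 = x_2/2, i.e. x_2 = x_1.
Budget: p_1·x_1 + p_2·x_1 = m, so (2·p_1 + 2·p_2)·x_1 = 2·m.
Demand: x_1*(p_1,p_2,m) = 2·m/(2·p_1 + 2·p_2), x_2* = 2·m/(2·p_1 + 2·p_2).
Here 2·7.75 + 2·16.36 = 48.22, giving x_1* = 12.7748.

x_1* = 12.7748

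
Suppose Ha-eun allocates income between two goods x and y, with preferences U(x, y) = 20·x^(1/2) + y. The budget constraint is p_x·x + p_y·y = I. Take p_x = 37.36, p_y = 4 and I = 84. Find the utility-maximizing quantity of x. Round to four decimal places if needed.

x* = 1.1463

Utility is quasi-linear in y; the FOC for x is 10/√x = p_x/p_y.
Solve: √x = 10·p_y/p_x, so x*(p_x,p_y) = (10·p_y/p_x)², and y* = (I − p_x·x*)/p_y.
Plugging in: x* = (10·4/37.36)² = 1.1463.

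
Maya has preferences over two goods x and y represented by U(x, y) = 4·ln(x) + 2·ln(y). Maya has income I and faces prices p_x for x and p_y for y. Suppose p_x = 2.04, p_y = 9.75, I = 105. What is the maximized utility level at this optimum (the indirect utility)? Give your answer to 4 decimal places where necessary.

V = 16.6983

At p_x=2.04, p_y=9.75, I=105: x* = 2/3·105/2.04 = 34.3137, y* = 3.5897.
Utility at the optimum: U(34.3137, 3.5897) = 16.6983.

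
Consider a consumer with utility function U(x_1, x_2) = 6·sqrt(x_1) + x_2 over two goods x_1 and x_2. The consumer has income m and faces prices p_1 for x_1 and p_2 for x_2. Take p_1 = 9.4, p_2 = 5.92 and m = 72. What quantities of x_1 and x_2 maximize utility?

x_1* = 3.5697, x_2* = 6.4941

Plugging in: x_1* = (3·5.92/9.4)² = 3.5697, x_2* = 6.4941.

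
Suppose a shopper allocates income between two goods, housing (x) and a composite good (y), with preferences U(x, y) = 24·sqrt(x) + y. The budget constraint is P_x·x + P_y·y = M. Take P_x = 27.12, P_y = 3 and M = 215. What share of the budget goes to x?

Set MRS = P_x/P_y: 12·x^(−1/2) = P_x/P_y.
Solve: √x = 12·P_y/P_x, so x*(P_x,P_y) = (12·P_y/P_x)², and y* = (M − P_x·x*)/P_y.
Plugging in: x* = (12·3/27.12)² = 1.7621, y* = 55.7375.
Expenditure on x: 27.12·1.7621 = 47.7876; share = 0.2223.

share on x = 0.2223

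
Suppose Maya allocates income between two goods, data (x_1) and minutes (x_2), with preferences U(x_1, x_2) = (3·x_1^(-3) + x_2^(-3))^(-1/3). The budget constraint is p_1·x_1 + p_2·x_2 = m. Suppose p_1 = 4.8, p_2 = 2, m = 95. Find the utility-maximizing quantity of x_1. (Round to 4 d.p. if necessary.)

x_1* = 14.1972

MU_x_1 ∝ 3·x_1^(-4), MU_x_2 ∝ x_2^(-4), so MRS = 3·(x_2/x_1)^(4) = p_1/p_2.
Solve for the ratio: x_2/x_1 = [(1/3)·p_1/p_2]^(0.25).
With the ratio pinned down, the budget gives x_1* = m/(p_1 + p_2·(x_2/x_1)) and x_2* = (x_2/x_1)·x_1*.
Numerically x_2/x_1 = 0.945742, so x_1* = 95/(4.8 + 2·0.945742) = 14.1972.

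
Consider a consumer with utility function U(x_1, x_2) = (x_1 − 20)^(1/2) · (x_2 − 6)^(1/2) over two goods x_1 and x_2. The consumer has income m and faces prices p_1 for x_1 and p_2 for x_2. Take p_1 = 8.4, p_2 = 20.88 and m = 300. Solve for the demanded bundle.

MRS = (x_2−6)/(x_1−20). Tangency with p_1/p_2 gives x_2−6 = (p_1/p_2)·(x_1−20).
After buying the subsistence bundle (20, 6), a share 0.5 of the remaining income goes to x_1: x_1* = 20 + 0.5·(m − 20p_1 − 6p_2)/p_1.
Discretionary income = 300 − 20·8.4 − 6·20.88 = 6.72; x_1* = 20 + 0.5·6.72/8.4 = 20.4; x_2* = 6 + 0.5·6.72/20.88 = 6.1609.

x_1* = 20.4, x_2* = 6.1609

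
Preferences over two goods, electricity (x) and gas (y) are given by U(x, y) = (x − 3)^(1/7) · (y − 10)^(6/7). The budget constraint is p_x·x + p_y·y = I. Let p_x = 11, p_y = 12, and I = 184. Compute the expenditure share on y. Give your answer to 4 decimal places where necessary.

Discretionary income = 184 − 3·11 − 10·12 = 31; x* = 3 + 1/7·31/11 = 3.4026; y* = 10 + 6/7·31/12 = 12.2143.
Expenditure on y: 12·12.2143 = 146.5714; share = 0.7966.

share on y = 0.7966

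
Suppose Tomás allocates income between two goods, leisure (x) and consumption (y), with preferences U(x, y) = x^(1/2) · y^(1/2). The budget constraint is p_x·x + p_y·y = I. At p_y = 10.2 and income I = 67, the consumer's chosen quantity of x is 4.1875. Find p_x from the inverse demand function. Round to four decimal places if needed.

Tangency: MRS = y/x = p_x/p_y.
Rearranging, p_y·y = p_x·x. Substituting into the budget gives p_x·x·(1 + 1) = I.
Demand: x*(p_x,p_y,I) = 0.5·I/p_x and y* = 0.5·I/p_y.
Set x* = 4.1875 in the demand function and solve for p_x: p_x = 8.

p_x = 8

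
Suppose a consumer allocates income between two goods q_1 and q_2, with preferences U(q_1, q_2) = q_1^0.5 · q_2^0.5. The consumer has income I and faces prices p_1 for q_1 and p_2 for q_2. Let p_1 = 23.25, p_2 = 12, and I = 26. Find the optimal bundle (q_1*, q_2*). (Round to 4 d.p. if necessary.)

Demand: q_1*(p_1,p_2,I) = 0.5·I/p_1 and q_2* = 0.5·I/p_2.
At p_1=23.25, p_2=12, I=26: q_1* = 0.5·26/23.25 = 0.5591, q_2* = 1.0833.

q_1* = 0.5591, q_2* = 1.0833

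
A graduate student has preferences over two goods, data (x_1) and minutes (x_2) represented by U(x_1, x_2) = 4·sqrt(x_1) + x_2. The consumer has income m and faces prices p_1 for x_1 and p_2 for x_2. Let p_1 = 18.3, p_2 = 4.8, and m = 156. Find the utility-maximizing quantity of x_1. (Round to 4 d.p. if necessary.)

MU_x_1 = 2/√x_1, MU_x_2 = 1. Tangency: 2/√x_1 = p_1/p_2.
Thus x_1* = (2·p_2/p_1)² — independent of m — with the rest of income spent on x_2.
Plugging in: x_1* = (2·4.8/18.3)² = 0.2752.

x_1* = 0.2752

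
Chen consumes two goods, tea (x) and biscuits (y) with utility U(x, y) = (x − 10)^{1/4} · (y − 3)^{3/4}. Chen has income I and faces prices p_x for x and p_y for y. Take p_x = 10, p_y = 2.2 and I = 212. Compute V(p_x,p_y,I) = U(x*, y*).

MRS = (1/3)·(y−3)/(x−10). Tangency with p_x/p_y gives y−3 = 3·(p_x/p_y)·(x−10).
Substituting into the budget: x* = 10 + 0.25·(I − 10·p_x − 3·p_y)/p_x, and y* = 3 + 0.75·(…)/p_y.
Discretionary income = 212 − 10·10 − 3·2.2 = 105.4; x* = 10 + 0.25·105.4/10 = 12.635; y* = 3 + 0.75·105.4/2.2 = 38.9318.
Utility at the optimum: U(12.635, 38.9318) = 18.6984.

V = 18.6984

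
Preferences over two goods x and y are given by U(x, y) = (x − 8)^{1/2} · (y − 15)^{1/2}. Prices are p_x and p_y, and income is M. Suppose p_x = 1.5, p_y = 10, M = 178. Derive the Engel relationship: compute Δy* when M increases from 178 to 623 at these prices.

Δy* = 22.25

Let x' = x−8, y' = y−15. MRS = y'/x' = p_x/p_y.
Substituting into the budget: x* = 8 + 0.5·(M − 8·p_x − 15·p_y)/p_x, and y* = 15 + 0.5·(…)/p_y.
Discretionary income = 178 − 8·1.5 − 15·10 = 16; y* = 15 + 0.5·16/10 = 15.8.
At M' = 623: y* = 38.05. Change: 38.05 − 15.8 = 22.25.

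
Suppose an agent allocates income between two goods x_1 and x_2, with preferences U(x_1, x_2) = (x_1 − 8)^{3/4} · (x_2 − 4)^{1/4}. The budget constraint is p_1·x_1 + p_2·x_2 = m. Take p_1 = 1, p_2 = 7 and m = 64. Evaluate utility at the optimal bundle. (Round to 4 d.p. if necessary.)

V = 9.8099

Discretionary income = 64 − 8·1 − 4·7 = 28; x_1* = 8 + 0.75·28/1 = 29; x_2* = 4 + 0.25·28/7 = 5.
Utility at the optimum: U(29, 5) = 9.8099.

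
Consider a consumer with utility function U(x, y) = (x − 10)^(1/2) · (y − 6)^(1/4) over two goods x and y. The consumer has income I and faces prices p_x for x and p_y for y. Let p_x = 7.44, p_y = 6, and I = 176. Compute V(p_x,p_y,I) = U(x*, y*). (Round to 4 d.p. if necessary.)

This is Cobb-Douglas in (x−10, y−6): tangency gives 0.5·p_y·(y−6) = 0.25·p_x·(x−10).
After buying the subsistence bundle (10, 6), a share 2/3 of the remaining income goes to x: x* = 10 + 2/3·(I − 10p_x − 6p_y)/p_x.
Discretionary income = 176 − 10·7.44 − 6·6 = 65.6; x* = 10 + 2/3·65.6/7.44 = 15.8781; y* = 6 + 1/3·65.6/6 = 9.6444.
Utility at the optimum: U(15.8781, 9.6444) = 3.3499.

V = 3.3499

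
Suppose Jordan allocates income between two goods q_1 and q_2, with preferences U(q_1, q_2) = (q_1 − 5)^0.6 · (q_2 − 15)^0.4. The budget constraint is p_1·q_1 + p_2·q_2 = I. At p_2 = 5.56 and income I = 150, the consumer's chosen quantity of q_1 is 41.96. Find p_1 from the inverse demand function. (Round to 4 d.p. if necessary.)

This is Cobb-Douglas in (q_1−5, q_2−15): tangency gives 0.6·p_2·(q_2−15) = 0.4·p_1·(q_1−5).
After buying the subsistence bundle (5, 15), a share 0.6 of the remaining income goes to q_1: q_1* = 5 + 0.6·(I − 5p_1 − 15p_2)/p_1.
Set q_1* = 41.96 in the demand function and solve for p_1: p_1 = 1.

p_1 = 1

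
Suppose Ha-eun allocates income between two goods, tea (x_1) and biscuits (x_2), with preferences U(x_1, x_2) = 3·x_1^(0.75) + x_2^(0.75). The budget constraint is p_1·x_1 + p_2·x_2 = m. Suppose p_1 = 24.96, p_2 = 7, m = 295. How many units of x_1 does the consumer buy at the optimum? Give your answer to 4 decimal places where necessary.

x_1* = 7.5777

Substitute x_2 = (x_2/x_1)·x_1 into the budget: x_1* = m/(p_1 + p_2·(x_2/x_1)).
Numerically x_2/x_1 = 1.995727, so x_1* = 295/(24.96 + 7·1.995727) = 7.5777.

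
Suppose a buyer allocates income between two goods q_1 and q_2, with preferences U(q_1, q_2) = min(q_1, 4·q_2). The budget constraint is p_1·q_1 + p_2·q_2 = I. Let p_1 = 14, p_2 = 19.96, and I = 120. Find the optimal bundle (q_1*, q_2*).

q_1* = 6.3191, q_2* = 1.5798

Leontief preferences: the optimum is at the kink where q_1/4 = q_2/1, i.e. q_2 = (1/4)·q_1.
Budget: p_1·q_1 + p_2·(1/4)·q_1 = I, so (4·p_1 + p_2)·q_1 = 4·I.
Demand: q_1*(p_1,p_2,I) = 4·I/(4·p_1 + p_2), q_2* = I/(4·p_1 + p_2).
Here 4·14 + 19.96 = 75.96, giving q_1* = 6.3191 and q_2* = 1.5798.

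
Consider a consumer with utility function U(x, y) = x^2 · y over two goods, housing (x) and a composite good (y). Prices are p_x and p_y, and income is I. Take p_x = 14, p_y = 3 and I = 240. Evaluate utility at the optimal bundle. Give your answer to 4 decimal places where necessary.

At p_x=14, p_y=3, I=240: x* = 2/3·240/14 = 11.4286, y* = 26.6667.
Utility at the optimum: U(11.4286, 26.6667) = 3482.9932.

V = 3482.9932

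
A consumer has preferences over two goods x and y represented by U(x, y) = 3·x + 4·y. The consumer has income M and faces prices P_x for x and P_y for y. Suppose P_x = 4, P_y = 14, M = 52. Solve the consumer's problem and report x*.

x* = 13

x gives more utility per dollar, so spend all income on x: x* = M/P_x, y* = 0.
Numerically: x* = 13, y* = 0.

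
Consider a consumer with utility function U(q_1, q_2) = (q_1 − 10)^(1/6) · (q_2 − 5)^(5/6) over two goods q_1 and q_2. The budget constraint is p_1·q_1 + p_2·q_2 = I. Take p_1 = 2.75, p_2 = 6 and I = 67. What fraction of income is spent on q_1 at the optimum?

share on q_1 = 0.4341

MRS = (1/5)·(q_2−5)/(q_1−10). Tangency with p_1/p_2 gives q_2−5 = 5·(p_1/p_2)·(q_1−10).
After buying the subsistence bundle (10, 5), a share 1/6 of the remaining income goes to q_1: q_1* = 10 + 1/6·(I − 10p_1 − 5p_2)/p_1.
Discretionary income = 67 − 10·2.75 − 5·6 = 9.5; q_1* = 10 + 1/6·9.5/2.75 = 10.5758; q_2* = 5 + 5/6·9.5/6 = 6.3194.
Expenditure on q_1: 2.75·10.5758 = 29.0833; share = 0.4341.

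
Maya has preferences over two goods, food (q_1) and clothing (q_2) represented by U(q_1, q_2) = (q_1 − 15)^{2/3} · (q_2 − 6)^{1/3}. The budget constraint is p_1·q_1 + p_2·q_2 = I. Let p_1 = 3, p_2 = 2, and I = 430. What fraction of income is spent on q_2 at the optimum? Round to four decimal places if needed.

Let q_1' = q_1−15, q_2' = q_2−6. MRS = 2·q_2'/q_1' = p_1/p_2.
After buying the subsistence bundle (15, 6), a share 2/3 of the remaining income goes to q_1: q_1* = 15 + 2/3·(I − 15p_1 − 6p_2)/p_1.
Discretionary income = 430 − 15·3 − 6·2 = 373; q_1* = 15 + 2/3·373/3 = 97.8889; q_2* = 6 + 1/3·373/2 = 68.1667.
Expenditure on q_2: 2·68.1667 = 136.3333; share = 0.3171.

share on q_2 = 0.3171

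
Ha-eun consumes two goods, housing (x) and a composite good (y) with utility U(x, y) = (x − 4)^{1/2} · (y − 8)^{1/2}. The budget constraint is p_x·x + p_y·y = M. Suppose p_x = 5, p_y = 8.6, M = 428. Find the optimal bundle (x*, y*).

x* = 37.92, y* = 27.7209

Let x' = x−4, y' = y−8. MRS = y'/x' = p_x/p_y.
Substituting into the budget: x* = 4 + 0.5·(M − 4·p_x − 8·p_y)/p_x, and y* = 8 + 0.5·(…)/p_y.
Discretionary income = 428 − 4·5 − 8·8.6 = 339.2; x* = 4 + 0.5·339.2/5 = 37.92; y* = 8 + 0.5·339.2/8.6 = 27.7209.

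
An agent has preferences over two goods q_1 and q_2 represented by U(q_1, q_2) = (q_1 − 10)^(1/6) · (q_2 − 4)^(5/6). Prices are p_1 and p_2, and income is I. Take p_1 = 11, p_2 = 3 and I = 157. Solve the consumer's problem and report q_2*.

MRS = (1/5)·(q_2−4)/(q_1−10). Tangency with p_1/p_2 gives q_2−4 = 5·(p_1/p_2)·(q_1−10).
After buying the subsistence bundle (10, 4), a share 1/6 of the remaining income goes to q_1: q_1* = 10 + 1/6·(I − 10p_1 − 4p_2)/p_1.
Discretionary income = 157 − 10·11 − 4·3 = 35; q_2* = 4 + 5/6·35/3 = 13.7222.

q_2* = 13.7222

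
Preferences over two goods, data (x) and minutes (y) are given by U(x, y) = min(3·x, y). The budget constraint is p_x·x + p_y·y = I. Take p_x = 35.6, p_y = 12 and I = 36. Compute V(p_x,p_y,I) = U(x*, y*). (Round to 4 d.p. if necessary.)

With perfect complements, no substitution: consume in ratio x:y = 1:3.
Budget: p_x·x + p_y·3·x = I, so (p_x + 3·p_y)·x = I.
Demand: x*(p_x,p_y,I) = I/(p_x + 3·p_y), y* = 3·I/(p_x + 3·p_y).
Here 35.6 + 3·12 = 71.6, giving x* = 0.5028 and y* = 1.5084.
Utility at the optimum: U(0.5028, 1.5084) = 1.5084.

V = 1.5084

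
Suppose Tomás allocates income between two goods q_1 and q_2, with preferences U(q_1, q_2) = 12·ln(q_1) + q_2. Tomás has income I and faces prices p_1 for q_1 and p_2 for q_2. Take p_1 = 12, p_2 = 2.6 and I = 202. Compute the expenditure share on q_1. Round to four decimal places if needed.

Set MRS = p_1/p_2: (12/q_1)/1 = p_1/p_2.
So q_1*(p_1,p_2) = 12·p_2/p_1, independent of income; and q_2* = (I − 12·p_2)/p_2.
At the given prices: q_1* = 12·2.6/12 = 2.6, and q_2* = 65.6923.
Expenditure on q_1: 12·2.6 = 31.2; share = 0.1545.

share on q_1 = 0.1545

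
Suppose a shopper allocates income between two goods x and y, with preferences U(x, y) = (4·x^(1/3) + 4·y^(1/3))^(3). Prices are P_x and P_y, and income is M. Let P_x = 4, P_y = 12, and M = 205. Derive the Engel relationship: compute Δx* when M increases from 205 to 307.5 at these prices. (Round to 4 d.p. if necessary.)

Δx* = 16.2456

Substitute y = (y/x)·x into the budget: x* = M/(P_x + P_y·(y/x)).
Numerically y/x = 0.19245, so x* = 205/(4 + 12·0.19245) = 32.4912.
At M' = 307.5: x* = 48.7368. Change: 48.7368 − 32.4912 = 16.2456.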